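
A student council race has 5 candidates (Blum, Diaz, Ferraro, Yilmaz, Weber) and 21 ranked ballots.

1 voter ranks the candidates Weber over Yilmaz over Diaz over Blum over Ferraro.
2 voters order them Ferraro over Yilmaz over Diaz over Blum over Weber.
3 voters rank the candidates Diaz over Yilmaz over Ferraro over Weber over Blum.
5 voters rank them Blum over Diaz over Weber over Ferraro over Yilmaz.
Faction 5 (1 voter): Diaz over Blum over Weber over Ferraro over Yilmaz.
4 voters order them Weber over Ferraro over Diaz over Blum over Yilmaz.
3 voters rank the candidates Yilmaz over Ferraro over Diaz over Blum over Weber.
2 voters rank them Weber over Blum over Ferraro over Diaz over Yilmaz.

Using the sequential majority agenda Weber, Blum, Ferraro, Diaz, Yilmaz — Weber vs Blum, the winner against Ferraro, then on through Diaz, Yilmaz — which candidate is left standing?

Round 1: Weber vs Blum — 10–11, Blum advances.
Round 2: Blum vs Ferraro — 9–12, Ferraro advances.
Round 3: Ferraro vs Diaz — 11–10, Ferraro advances.
Round 4: Ferraro vs Yilmaz — 14–7, Ferraro advances.
The agenda winner is Ferraro.

Ferraro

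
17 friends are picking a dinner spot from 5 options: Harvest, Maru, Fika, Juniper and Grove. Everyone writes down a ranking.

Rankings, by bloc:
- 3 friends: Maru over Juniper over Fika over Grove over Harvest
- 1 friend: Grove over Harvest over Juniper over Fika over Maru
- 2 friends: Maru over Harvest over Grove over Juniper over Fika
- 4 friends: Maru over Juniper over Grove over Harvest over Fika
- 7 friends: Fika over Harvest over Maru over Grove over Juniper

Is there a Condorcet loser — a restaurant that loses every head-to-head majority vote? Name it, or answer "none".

Head-to-head results (17 friends):
Harvest–Maru: Maru 9–8.
Harvest vs Fika: 1+2+4 = 7 for Harvest, 10 for Fika — Fika by 10–7.
Harvest vs Juniper: 10 to 7, Harvest.
Harvest vs Grove: Harvest preferred on 2+7 = 9 ballots; Harvest wins 9–8.
Maru vs Fika: Maru is ranked higher on 3+2+4 = 9 ballots, Fika on 8. Maru wins 9–8.
Maru vs Juniper: Maru is ranked higher on 3+2+4+7 = 16 ballots, Juniper on 1. Maru wins 16–1.
Maru vs Grove: Maru is ranked higher on 3+2+4+7 = 16 ballots, Grove on 1. Maru wins 16–1.
Fika vs Juniper: Juniper wins 10–7.
Fika vs Grove: Fika, 10–7.
Juniper vs Grove: Grove wins 10–7.
Every restaurant wins at least one matchup (Harvest beats Juniper; Maru beats Harvest; Fika beats Harvest; Juniper beats Fika; Grove beats Juniper), so there is no Condorcet loser.

none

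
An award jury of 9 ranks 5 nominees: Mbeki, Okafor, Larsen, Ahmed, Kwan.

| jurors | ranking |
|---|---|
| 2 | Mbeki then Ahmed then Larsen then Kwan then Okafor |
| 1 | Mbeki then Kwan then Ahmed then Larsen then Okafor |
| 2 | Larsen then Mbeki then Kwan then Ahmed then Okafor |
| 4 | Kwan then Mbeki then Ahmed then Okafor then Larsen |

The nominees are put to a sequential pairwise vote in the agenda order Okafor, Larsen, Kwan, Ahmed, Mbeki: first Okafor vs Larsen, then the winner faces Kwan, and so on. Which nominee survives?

Round 1: Okafor vs Larsen — 4–5, Larsen advances.
Round 2: Larsen vs Kwan — 4–5, Kwan advances.
Round 3: Kwan vs Ahmed — 7–2, Kwan advances.
Round 4: Kwan vs Mbeki — 4–5, Mbeki advances.
Mbeki survives the agenda.

Mbeki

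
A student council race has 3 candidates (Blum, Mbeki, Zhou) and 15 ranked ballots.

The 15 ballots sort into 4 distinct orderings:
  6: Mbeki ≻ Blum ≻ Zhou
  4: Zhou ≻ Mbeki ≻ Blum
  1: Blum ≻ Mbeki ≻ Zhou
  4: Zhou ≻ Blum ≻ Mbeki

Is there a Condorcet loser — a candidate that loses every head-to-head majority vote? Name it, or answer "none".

Head-to-head results (15 voters):
Blum–Mbeki: Mbeki 10–5.
Blum vs Zhou: Zhou wins 8–7.
Mbeki vs Zhou: 7 to 8, Zhou.
Blum is beaten in every head-to-head and is the Condorcet loser.

Blum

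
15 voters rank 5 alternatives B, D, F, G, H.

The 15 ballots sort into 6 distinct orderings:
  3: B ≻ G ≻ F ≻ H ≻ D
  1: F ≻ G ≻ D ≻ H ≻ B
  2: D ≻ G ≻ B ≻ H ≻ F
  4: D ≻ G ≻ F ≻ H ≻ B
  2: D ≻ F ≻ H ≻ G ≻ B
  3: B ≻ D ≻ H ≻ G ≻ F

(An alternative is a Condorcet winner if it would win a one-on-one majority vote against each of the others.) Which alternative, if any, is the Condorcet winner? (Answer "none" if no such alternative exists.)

D

Head-to-head results (15 voters):
B vs D: 3+3 = 6 for B, 9 for D — D by 9–6.
B vs F: 8 to 7, B.
B vs G: 6 to 9, G.
B vs H: 8 to 7, B.
D vs F: 2+4+2+3 = 11 for D, 4 for F — D by 11–4.
D vs G: D is ranked higher on 2+4+2+3 = 11 ballots, G on 4. D wins 11–4.
D vs H: D is ranked higher on 1+2+4+2+3 = 12 ballots, H on 3. D wins 12–3.
F vs G: F preferred on 1+2 = 3 ballots; G wins 12–3.
F vs H: F is ranked higher on 3+1+4+2 = 10 ballots, H on 5. F wins 10–5.
G vs H: 3+1+2+4 = 10 for G, 5 for H — G by 10–5.
D defeats every rival head-to-head and is the Condorcet winner.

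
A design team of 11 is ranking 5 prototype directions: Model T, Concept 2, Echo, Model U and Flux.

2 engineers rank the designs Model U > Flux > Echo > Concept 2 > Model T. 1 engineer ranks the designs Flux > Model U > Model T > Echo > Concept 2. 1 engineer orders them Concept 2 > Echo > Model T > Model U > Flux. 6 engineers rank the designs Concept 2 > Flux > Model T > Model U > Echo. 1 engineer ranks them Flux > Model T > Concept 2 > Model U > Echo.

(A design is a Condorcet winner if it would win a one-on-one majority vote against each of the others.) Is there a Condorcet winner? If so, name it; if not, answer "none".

Concept 2

Pairwise majorities:
Model T vs Concept 2: Concept 2, 9–2.
Model T vs Echo: Model T wins 8–3.
Model T–Model U: Model T 8–3.
Model T vs Flux: Flux wins 10–1.
Concept 2 vs Echo: Concept 2 wins 8–3.
Concept 2–Model U: Concept 2 8–3.
Concept 2 vs Flux: Concept 2 wins 7–4.
Echo vs Model U: Model U, 10–1.
Echo vs Flux: Flux, 10–1.
Model U–Flux: Flux 8–3.
Concept 2 defeats every rival head-to-head and is the Condorcet winner.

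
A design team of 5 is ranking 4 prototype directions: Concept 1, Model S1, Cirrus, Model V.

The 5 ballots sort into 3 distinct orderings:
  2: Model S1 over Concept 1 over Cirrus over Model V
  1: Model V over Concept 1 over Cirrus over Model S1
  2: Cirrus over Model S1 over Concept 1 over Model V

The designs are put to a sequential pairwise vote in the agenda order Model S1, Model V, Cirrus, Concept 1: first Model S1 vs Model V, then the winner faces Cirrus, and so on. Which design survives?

Round 1: Model S1 vs Model V — 4–1, Model S1 advances.
Round 2: Model S1 vs Cirrus — 2–3, Cirrus advances.
Round 3: Cirrus vs Concept 1 — 2–3, Concept 1 advances.
Concept 1 survives the agenda.

Concept 1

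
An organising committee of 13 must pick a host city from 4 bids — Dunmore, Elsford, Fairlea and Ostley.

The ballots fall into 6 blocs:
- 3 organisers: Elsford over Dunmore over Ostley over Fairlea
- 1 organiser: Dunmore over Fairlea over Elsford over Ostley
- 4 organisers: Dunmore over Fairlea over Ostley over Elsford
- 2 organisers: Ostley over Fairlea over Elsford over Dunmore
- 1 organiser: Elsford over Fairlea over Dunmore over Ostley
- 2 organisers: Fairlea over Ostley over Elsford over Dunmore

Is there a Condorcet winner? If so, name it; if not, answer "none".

none

Head-to-head results (13 organisers):
Dunmore vs Elsford: Dunmore is ranked higher on 1+4 = 5 ballots, Elsford on 8. Elsford wins 8–5.
Dunmore vs Fairlea: 8 to 5, Dunmore.
Dunmore vs Ostley: 9 to 4, Dunmore.
Elsford vs Fairlea: Elsford is ranked higher on 3+1 = 4 ballots, Fairlea on 9. Fairlea wins 9–4.
Elsford vs Ostley: Elsford preferred on 3+1+1 = 5 ballots; Ostley wins 8–5.
Fairlea vs Ostley: Fairlea preferred on 1+4+1+2 = 8 ballots; Fairlea wins 8–5.
No city is unbeaten: Dunmore loses to Elsford; Elsford loses to Fairlea; Fairlea loses to Dunmore; Ostley loses to Dunmore. In particular Dunmore > Fairlea > Elsford > Dunmore is a majority cycle — no Condorcet winner exists.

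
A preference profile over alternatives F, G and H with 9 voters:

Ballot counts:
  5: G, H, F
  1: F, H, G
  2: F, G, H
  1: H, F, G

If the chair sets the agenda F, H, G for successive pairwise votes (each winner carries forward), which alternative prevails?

Round 1: F vs H — 3–6, H advances.
Round 2: H vs G — 2–7, G advances.
G survives the agenda.

G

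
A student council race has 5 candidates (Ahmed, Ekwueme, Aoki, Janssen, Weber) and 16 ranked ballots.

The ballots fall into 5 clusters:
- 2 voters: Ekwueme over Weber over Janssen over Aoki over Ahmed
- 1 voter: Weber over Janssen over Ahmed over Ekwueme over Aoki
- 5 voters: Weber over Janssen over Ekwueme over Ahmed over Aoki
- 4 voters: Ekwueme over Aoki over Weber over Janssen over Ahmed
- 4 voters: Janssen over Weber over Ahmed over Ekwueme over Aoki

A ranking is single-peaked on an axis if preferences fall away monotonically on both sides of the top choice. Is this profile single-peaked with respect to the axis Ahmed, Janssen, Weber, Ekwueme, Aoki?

yes

Axis positions: Ahmed=1, Janssen=2, Weber=3, Ekwueme=4, Aoki=5.
Cluster 1 (peak Ekwueme at position 4): ranking walks positions 4-3-2-5-1, expanding outward from the peak — single-peaked.
Cluster 2 (peak Weber at position 3): ranking walks positions 3-2-1-4-5, expanding outward from the peak — single-peaked.
Cluster 3 (peak Weber at position 3): ranking walks positions 3-2-4-1-5, expanding outward from the peak — single-peaked.
Cluster 4 (peak Ekwueme at position 4): ranking walks positions 4-5-3-2-1, expanding outward from the peak — single-peaked.
Cluster 5 (peak Janssen at position 2): ranking walks positions 2-3-1-4-5, expanding outward from the peak — single-peaked.
Every ranking is single-peaked on this axis.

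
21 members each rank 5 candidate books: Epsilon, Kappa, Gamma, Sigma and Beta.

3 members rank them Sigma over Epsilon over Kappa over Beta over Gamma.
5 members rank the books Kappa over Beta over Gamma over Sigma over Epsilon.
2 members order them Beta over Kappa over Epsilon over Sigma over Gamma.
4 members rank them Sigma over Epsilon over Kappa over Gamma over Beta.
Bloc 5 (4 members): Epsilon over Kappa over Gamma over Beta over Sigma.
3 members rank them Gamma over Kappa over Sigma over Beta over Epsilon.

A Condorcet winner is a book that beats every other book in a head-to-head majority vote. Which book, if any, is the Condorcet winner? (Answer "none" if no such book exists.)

Pairwise majorities:
Epsilon vs Kappa: Epsilon wins 11–10.
Epsilon vs Gamma: Epsilon, 13–8.
Epsilon vs Sigma: Sigma wins 15–6.
Epsilon–Beta: Epsilon 11–10.
Kappa–Gamma: Kappa 18–3.
Kappa vs Sigma: Kappa wins 14–7.
Kappa vs Beta: Kappa wins 19–2.
Gamma–Sigma: Gamma 12–9.
Gamma vs Beta: Gamma, 11–10.
Sigma–Beta: Beta 11–10.
Every book loses at least once (Epsilon loses to Sigma; Kappa loses to Epsilon; Gamma loses to Epsilon; Sigma loses to Kappa; Beta loses to Epsilon). The majority relation contains the cycle Epsilon beats Kappa beats Sigma beats Epsilon, so there is no Condorcet winner.

none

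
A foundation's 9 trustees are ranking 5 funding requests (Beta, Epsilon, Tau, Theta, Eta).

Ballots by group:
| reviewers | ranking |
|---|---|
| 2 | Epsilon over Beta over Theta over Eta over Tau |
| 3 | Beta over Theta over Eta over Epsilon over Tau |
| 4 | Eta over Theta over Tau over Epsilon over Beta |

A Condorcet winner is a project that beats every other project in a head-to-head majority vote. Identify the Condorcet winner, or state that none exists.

Check each pair by majority over 9 ballots:
Beta vs Epsilon: Epsilon, 6–3.
Beta vs Tau: Beta wins 5–4.
Beta vs Theta: Beta, 5–4.
Beta vs Eta: Beta wins 5–4.
Epsilon vs Tau: Epsilon, 5–4.
Epsilon–Theta: Theta 7–2.
Epsilon vs Eta: Eta wins 7–2.
Tau–Theta: Theta 9–0.
Tau–Eta: Eta 9–0.
Theta–Eta: Theta 5–4.
Each project drops at least one matchup (Beta loses to Epsilon; Epsilon loses to Theta; Tau loses to Beta; Theta loses to Beta; Eta loses to Beta); the cycle Beta → Theta → Epsilon → Beta rules out a Condorcet winner.

none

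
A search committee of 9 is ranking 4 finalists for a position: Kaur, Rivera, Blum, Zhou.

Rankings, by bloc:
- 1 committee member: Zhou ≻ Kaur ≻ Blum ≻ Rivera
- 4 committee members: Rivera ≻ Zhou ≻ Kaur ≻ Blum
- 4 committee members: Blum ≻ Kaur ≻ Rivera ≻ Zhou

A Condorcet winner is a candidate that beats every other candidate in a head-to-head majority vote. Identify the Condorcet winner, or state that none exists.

Head-to-head results (9 committee members):
Kaur vs Rivera: Kaur, 5–4.
Kaur vs Blum: Kaur wins 5–4.
Kaur vs Zhou: Zhou wins 5–4.
Rivera vs Blum: Blum wins 5–4.
Rivera vs Zhou: Rivera, 8–1.
Blum vs Zhou: Zhou wins 5–4.
No candidate is unbeaten: Kaur loses to Zhou; Rivera loses to Kaur; Blum loses to Kaur; Zhou loses to Rivera. In particular Kaur → Rivera → Zhou → Kaur is a majority cycle — no Condorcet winner exists.

none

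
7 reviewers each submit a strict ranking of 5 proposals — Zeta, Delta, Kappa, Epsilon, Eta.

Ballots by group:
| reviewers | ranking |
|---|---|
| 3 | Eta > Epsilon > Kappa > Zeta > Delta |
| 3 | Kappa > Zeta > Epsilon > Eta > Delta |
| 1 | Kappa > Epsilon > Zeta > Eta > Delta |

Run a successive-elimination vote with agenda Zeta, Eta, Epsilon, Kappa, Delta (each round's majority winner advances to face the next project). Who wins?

Round 1: Zeta vs Eta — 4–3, Zeta advances.
Round 2: Zeta vs Epsilon — 3–4, Epsilon advances.
Round 3: Epsilon vs Kappa — 3–4, Kappa advances.
Round 4: Kappa vs Delta — 7–0, Kappa advances.
Kappa survives the agenda.

Kappa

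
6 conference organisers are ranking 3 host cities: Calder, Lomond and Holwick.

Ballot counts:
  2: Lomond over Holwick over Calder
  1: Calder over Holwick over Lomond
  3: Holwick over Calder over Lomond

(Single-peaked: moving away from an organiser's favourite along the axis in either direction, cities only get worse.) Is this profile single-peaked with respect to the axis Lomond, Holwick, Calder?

Axis positions: Lomond=1, Holwick=2, Calder=3.
Bloc 1 (peak Lomond at position 1): ranking walks positions 1-2-3, expanding outward from the peak — single-peaked.
Bloc 2 (peak Calder at position 3): ranking walks positions 3-2-1, expanding outward from the peak — single-peaked.
Bloc 3 (peak Holwick at position 2): ranking walks positions 2-3-1, expanding outward from the peak — single-peaked.
Every ranking is single-peaked on this axis.

yes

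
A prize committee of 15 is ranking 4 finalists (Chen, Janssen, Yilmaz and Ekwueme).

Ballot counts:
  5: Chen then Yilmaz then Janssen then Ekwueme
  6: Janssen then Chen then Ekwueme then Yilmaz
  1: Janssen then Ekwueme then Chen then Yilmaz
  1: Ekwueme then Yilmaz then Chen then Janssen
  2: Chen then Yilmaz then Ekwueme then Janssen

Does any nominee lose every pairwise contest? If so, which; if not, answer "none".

Pairwise majorities:
Chen vs Janssen: 8 to 7, Chen.
Chen vs Yilmaz: 14 to 1, Chen.
Chen vs Ekwueme: 5+6+2 = 13 for Chen, 2 for Ekwueme — Chen by 13–2.
Janssen vs Yilmaz: 6+1 = 7 for Janssen, 8 for Yilmaz — Yilmaz by 8–7.
Janssen vs Ekwueme: Janssen, 12–3.
Yilmaz vs Ekwueme: 7 to 8, Ekwueme.
Every nominee wins at least one matchup (Chen beats Janssen; Janssen beats Ekwueme; Yilmaz beats Janssen; Ekwueme beats Yilmaz), so there is no Condorcet loser.

none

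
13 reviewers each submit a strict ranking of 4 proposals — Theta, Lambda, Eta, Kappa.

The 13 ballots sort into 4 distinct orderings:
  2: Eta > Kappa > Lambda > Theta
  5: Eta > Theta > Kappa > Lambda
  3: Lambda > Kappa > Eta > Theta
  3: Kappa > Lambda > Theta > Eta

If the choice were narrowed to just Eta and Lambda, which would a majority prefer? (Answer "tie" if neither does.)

Ballots ranking Eta above Lambda: 2 + 5 = 7.
Ballots ranking Lambda above Eta: 13 − 7 = 6.
Eta wins the head-to-head 7–6.

Eta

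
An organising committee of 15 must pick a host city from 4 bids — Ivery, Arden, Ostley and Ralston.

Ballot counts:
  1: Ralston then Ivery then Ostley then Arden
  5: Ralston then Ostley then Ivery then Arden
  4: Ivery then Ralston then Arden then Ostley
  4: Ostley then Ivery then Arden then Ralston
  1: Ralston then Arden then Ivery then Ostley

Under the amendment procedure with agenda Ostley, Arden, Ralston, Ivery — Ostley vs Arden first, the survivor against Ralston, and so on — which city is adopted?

Ivery

Round 1: Ostley vs Arden — 10–5, Ostley advances.
Round 2: Ostley vs Ralston — 4–11, Ralston advances.
Round 3: Ralston vs Ivery — 7–8, Ivery advances.
Ivery survives the agenda.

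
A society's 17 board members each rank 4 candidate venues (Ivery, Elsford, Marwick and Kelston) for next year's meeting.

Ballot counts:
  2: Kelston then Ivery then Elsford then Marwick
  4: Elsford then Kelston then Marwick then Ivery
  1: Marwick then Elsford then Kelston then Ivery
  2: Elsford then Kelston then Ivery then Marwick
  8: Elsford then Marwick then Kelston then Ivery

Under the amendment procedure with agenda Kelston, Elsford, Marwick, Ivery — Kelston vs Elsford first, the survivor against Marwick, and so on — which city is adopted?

Round 1: Kelston vs Elsford — 2–15, Elsford advances.
Round 2: Elsford vs Marwick — 16–1, Elsford advances.
Round 3: Elsford vs Ivery — 15–2, Elsford advances.
The agenda winner is Elsford.

Elsford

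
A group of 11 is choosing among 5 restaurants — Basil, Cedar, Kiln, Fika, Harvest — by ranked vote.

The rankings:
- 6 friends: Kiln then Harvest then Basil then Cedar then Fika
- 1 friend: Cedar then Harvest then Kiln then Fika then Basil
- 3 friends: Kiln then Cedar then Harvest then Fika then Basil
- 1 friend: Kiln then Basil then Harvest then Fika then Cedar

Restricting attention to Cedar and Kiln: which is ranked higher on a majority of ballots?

Kiln

Ballots ranking Cedar above Kiln: 1.
Ballots ranking Kiln above Cedar: 11 − 1 = 10.
Kiln wins the head-to-head 10–1.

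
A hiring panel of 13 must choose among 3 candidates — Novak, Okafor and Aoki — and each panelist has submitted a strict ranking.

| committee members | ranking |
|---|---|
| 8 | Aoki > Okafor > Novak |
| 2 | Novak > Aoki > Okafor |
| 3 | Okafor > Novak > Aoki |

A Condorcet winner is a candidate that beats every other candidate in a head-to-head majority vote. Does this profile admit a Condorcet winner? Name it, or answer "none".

Aoki

Head-to-head results (13 committee members):
Novak vs Okafor: 2 for Novak, 11 for Okafor — Okafor by 11–2.
Novak vs Aoki: 2+3 = 5 for Novak, 8 for Aoki — Aoki by 8–5.
Okafor vs Aoki: 3 for Okafor, 10 for Aoki — Aoki by 10–3.
Only Aoki has no losses; Aoki is the Condorcet winner.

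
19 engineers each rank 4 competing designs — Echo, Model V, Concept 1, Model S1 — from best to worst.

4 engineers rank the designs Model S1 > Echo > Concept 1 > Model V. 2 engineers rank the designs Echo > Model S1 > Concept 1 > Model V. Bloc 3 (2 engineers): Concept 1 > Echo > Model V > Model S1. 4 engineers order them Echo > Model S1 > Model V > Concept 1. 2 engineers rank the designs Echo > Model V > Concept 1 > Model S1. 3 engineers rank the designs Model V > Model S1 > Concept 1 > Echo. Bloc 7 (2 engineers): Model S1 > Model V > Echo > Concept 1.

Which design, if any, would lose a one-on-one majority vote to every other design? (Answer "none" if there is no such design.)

Pairwise majorities:
Echo vs Model V: 4+2+2+4+2 = 14 for Echo, 5 for Model V — Echo by 14–5.
Echo vs Concept 1: Echo is ranked higher on 4+2+4+2+2 = 14 ballots, Concept 1 on 5. Echo wins 14–5.
Echo vs Model S1: Echo wins 10–9.
Model V vs Concept 1: 11 to 8, Model V.
Model V vs Model S1: 2+2+3 = 7 for Model V, 12 for Model S1 — Model S1 by 12–7.
Concept 1 vs Model S1: Concept 1 preferred on 2+2 = 4 ballots; Model S1 wins 15–4.
Concept 1 is beaten in every head-to-head and is the Condorcet loser.

Concept 1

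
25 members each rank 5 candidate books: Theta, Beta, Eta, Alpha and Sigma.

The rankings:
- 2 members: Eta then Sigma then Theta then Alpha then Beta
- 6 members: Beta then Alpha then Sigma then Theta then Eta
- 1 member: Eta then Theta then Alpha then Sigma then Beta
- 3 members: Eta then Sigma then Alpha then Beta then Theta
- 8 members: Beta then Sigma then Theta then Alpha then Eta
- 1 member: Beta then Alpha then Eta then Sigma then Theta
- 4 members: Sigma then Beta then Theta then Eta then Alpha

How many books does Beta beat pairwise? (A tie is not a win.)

Beta against each rival (25 members):
Beta vs Theta: 6+3+8+1+4 = 22 for Beta, 3 for Theta — Beta by 22–3.
Beta–Eta: Beta 19–6.
Beta vs Alpha: Beta, 19–6.
Beta vs Sigma: 15 to 10, Beta.
Beta beats Theta, Eta, Alpha, Sigma — 4 pairwise wins.

4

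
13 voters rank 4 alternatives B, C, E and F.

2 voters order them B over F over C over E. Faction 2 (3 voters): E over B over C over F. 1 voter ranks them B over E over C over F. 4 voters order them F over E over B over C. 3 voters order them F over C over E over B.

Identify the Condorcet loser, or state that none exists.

C

Head-to-head results (13 voters):
B vs C: B, 10–3.
B vs E: E, 10–3.
B vs F: F, 7–6.
C vs E: E, 8–5.
C–F: F 9–4.
E vs F: 4 to 9, F.
C loses to every other alternative — it is the Condorcet loser.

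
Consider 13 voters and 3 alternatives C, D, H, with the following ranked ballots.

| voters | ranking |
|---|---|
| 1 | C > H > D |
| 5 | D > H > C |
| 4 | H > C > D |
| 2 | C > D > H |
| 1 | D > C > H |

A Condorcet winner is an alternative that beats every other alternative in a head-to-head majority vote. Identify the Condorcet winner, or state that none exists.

none

Pairwise majorities:
C–D: C 7–6.
C vs H: H, 9–4.
D–H: D 8–5.
Every alternative loses at least once (C loses to H; D loses to C; H loses to D). The majority relation contains the cycle C → D → H → C, so there is no Condorcet winner.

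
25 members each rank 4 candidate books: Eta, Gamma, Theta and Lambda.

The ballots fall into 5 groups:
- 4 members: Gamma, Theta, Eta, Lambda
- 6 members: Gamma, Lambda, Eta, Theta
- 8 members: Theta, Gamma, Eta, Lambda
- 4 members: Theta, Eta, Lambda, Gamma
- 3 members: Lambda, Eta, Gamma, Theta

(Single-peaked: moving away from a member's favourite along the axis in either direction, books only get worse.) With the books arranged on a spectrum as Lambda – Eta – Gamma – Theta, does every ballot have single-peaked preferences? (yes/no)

Axis positions: Lambda=1, Eta=2, Gamma=3, Theta=4.
Group 1 (peak Gamma at position 3): ranking walks positions 3-4-2-1, expanding outward from the peak — single-peaked.
Group 2: ranking walks positions 3-1-2-4; Lambda is ranked above Eta even though Eta lies between Lambda and the peak Gamma on the axis — preferences dip and rise again. Not single-peaked.
Group 3 (peak Theta at position 4): ranking walks positions 4-3-2-1, expanding outward from the peak — single-peaked.
Group 4: ranking walks positions 4-2-1-3; Eta is ranked above Gamma even though Gamma lies between Eta and the peak Theta on the axis — preferences dip and rise again. Not single-peaked.
Group 5 (peak Lambda at position 1): ranking walks positions 1-2-3-4, expanding outward from the peak — single-peaked.
Group 2 violates single-peakedness, so the profile is not single-peaked on this axis.

no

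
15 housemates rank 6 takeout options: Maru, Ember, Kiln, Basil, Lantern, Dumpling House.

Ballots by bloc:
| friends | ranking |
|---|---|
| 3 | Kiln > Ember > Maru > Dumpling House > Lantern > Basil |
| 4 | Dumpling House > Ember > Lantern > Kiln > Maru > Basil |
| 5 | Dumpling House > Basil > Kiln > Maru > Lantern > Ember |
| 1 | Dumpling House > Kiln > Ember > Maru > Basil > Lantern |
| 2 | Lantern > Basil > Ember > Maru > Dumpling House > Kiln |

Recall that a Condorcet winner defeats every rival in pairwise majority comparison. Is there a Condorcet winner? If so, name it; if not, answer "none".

Pairwise majorities:
Maru vs Ember: Maru is ranked higher on 5 ballots, Ember on 10. Ember wins 10–5.
Maru vs Kiln: 2 for Maru, 13 for Kiln — Kiln by 13–2.
Maru vs Basil: 8 to 7, Maru.
Maru vs Lantern: 9 to 6, Maru.
Maru vs Dumpling House: 3+2 = 5 for Maru, 10 for Dumpling House — Dumpling House by 10–5.
Ember vs Kiln: 4+2 = 6 for Ember, 9 for Kiln — Kiln by 9–6.
Ember vs Basil: Ember preferred on 3+4+1 = 8 ballots; Ember wins 8–7.
Ember vs Lantern: Ember preferred on 3+4+1 = 8 ballots; Ember wins 8–7.
Ember vs Dumpling House: Ember is ranked higher on 3+2 = 5 ballots, Dumpling House on 10. Dumpling House wins 10–5.
Kiln vs Basil: 8 to 7, Kiln.
Kiln vs Lantern: Kiln preferred on 3+5+1 = 9 ballots; Kiln wins 9–6.
Kiln vs Dumpling House: 3 for Kiln, 12 for Dumpling House — Dumpling House by 12–3.
Basil vs Lantern: 6 to 9, Lantern.
Basil vs Dumpling House: 2 for Basil, 13 for Dumpling House — Dumpling House by 13–2.
Lantern vs Dumpling House: 2 for Lantern, 13 for Dumpling House — Dumpling House by 13–2.
Dumpling House defeats every rival head-to-head and is the Condorcet winner.

Dumpling House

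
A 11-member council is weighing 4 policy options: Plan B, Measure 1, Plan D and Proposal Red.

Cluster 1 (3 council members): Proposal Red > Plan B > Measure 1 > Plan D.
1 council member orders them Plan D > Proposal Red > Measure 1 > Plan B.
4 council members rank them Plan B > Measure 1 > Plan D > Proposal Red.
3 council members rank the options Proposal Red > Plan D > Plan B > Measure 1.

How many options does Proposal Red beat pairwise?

Proposal Red against each rival (11 council members):
Proposal Red vs Plan B: Proposal Red wins 7–4.
Proposal Red vs Measure 1: Proposal Red, 7–4.
Proposal Red vs Plan D: 3+3 = 6 for Proposal Red, 5 for Plan D — Proposal Red by 6–5.
Proposal Red beats Plan B, Measure 1, Plan D — 3 pairwise wins.

3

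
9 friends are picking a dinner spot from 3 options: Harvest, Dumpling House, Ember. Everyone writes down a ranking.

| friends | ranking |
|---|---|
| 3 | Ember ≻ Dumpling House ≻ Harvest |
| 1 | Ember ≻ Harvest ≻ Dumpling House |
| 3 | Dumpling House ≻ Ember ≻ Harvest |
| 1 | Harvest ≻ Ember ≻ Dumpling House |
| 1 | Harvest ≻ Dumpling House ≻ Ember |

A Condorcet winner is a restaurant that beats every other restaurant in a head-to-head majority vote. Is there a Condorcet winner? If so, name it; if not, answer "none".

Ember

Head-to-head results (9 friends):
Harvest vs Dumpling House: 1+1+1 = 3 for Harvest, 6 for Dumpling House — Dumpling House by 6–3.
Harvest vs Ember: Harvest preferred on 1+1 = 2 ballots; Ember wins 7–2.
Dumpling House vs Ember: 4 to 5, Ember.
Ember beats each of Harvest, Dumpling House — Ember is the Condorcet winner.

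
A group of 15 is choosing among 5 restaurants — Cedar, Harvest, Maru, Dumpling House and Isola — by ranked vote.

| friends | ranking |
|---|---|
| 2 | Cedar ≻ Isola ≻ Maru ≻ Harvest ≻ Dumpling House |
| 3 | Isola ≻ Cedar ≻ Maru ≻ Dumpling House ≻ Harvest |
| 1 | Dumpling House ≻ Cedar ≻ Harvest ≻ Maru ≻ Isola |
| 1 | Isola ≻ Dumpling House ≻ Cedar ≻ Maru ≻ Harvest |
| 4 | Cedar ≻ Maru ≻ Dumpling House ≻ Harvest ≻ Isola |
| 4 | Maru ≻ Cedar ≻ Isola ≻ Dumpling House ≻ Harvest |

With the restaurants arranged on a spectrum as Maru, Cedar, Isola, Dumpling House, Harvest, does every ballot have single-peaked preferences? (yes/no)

no

Axis positions: Maru=1, Cedar=2, Isola=3, Dumpling House=4, Harvest=5.
Type 1: ranking walks positions 2-3-1-5-4; Harvest is ranked above Dumpling House even though Dumpling House lies between Harvest and the peak Cedar on the axis — preferences dip and rise again. Not single-peaked.
Type 2 (peak Isola at position 3): ranking walks positions 3-2-1-4-5, expanding outward from the peak — single-peaked.
Type 3: ranking walks positions 4-2-5-1-3; Cedar is ranked above Isola even though Isola lies between Cedar and the peak Dumpling House on the axis — preferences dip and rise again. Not single-peaked.
Type 4 (peak Isola at position 3): ranking walks positions 3-4-2-1-5, expanding outward from the peak — single-peaked.
Type 5: ranking walks positions 2-1-4-5-3; Dumpling House is ranked above Isola even though Isola lies between Dumpling House and the peak Cedar on the axis — preferences dip and rise again. Not single-peaked.
Type 6 (peak Maru at position 1): ranking walks positions 1-2-3-4-5, expanding outward from the peak — single-peaked.
Type 1 violates single-peakedness, so the profile is not single-peaked on this axis.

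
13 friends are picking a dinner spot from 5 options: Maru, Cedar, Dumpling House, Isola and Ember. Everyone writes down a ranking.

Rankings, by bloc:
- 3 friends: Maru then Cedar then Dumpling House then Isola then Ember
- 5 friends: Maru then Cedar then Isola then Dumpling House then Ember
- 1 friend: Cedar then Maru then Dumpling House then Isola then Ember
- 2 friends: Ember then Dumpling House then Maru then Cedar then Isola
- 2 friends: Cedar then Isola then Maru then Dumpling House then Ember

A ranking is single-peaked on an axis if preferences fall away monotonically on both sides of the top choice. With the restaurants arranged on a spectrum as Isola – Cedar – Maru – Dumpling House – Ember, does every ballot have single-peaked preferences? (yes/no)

yes

Axis positions: Isola=1, Cedar=2, Maru=3, Dumpling House=4, Ember=5.
Bloc 1 (peak Maru at position 3): ranking walks positions 3-2-4-1-5, expanding outward from the peak — single-peaked.
Bloc 2 (peak Maru at position 3): ranking walks positions 3-2-1-4-5, expanding outward from the peak — single-peaked.
Bloc 3 (peak Cedar at position 2): ranking walks positions 2-3-4-1-5, expanding outward from the peak — single-peaked.
Bloc 4 (peak Ember at position 5): ranking walks positions 5-4-3-2-1, expanding outward from the peak — single-peaked.
Bloc 5 (peak Cedar at position 2): ranking walks positions 2-1-3-4-5, expanding outward from the peak — single-peaked.
Every ranking is single-peaked on this axis.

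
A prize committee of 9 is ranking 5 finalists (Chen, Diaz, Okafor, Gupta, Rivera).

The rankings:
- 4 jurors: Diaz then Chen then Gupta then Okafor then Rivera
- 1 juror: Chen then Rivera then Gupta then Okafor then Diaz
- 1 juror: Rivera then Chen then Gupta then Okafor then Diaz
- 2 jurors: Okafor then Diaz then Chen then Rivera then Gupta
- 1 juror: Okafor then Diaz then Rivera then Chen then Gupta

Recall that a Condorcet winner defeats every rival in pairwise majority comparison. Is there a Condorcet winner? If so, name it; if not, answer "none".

Pairwise majorities:
Chen vs Diaz: 2 to 7, Diaz.
Chen vs Okafor: 6 to 3, Chen.
Chen vs Gupta: 9 to 0, Chen.
Chen vs Rivera: 4+1+2 = 7 for Chen, 2 for Rivera — Chen by 7–2.
Diaz vs Okafor: 4 to 5, Okafor.
Diaz vs Gupta: Diaz preferred on 4+2+1 = 7 ballots; Diaz wins 7–2.
Diaz vs Rivera: Diaz preferred on 4+2+1 = 7 ballots; Diaz wins 7–2.
Okafor vs Gupta: Okafor is ranked higher on 2+1 = 3 ballots, Gupta on 6. Gupta wins 6–3.
Okafor vs Rivera: Okafor preferred on 4+2+1 = 7 ballots; Okafor wins 7–2.
Gupta vs Rivera: 4 to 5, Rivera.
Each nominee drops at least one matchup (Chen loses to Diaz; Diaz loses to Okafor; Okafor loses to Chen; Gupta loses to Chen; Rivera loses to Chen); the cycle Chen → Okafor → Diaz → Chen rules out a Condorcet winner.

none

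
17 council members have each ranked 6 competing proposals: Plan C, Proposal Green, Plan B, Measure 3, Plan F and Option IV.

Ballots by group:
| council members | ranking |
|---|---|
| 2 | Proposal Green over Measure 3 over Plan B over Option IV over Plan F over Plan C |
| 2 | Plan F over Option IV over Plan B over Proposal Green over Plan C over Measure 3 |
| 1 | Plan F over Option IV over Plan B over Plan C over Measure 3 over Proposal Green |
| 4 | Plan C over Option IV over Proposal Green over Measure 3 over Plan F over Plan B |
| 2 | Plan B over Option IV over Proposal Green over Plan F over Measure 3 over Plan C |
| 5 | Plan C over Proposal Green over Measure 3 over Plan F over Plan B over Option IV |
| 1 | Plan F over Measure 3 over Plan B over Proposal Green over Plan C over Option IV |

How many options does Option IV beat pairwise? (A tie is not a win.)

Option IV against each rival (17 council members):
Option IV–Plan C: Plan C 10–7.
Option IV vs Proposal Green: Option IV is ranked higher on 2+1+4+2 = 9 ballots, Proposal Green on 8. Option IV wins 9–8.
Option IV–Plan B: Plan B 10–7.
Option IV–Measure 3: Option IV 9–8.
Option IV vs Plan F: Option IV is ranked higher on 2+4+2 = 8 ballots, Plan F on 9. Plan F wins 9–8.
Option IV beats Proposal Green, Measure 3; loses to Plan C, Plan B, Plan F — 2 pairwise wins.

2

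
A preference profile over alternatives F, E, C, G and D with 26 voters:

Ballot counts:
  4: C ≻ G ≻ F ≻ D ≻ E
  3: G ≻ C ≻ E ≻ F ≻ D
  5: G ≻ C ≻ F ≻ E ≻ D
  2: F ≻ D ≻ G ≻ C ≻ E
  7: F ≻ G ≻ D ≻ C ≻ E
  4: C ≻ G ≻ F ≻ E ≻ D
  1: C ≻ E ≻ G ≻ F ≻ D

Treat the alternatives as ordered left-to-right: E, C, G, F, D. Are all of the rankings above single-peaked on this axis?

Axis positions: E=1, C=2, G=3, F=4, D=5.
Cluster 1 (peak C at position 2): ranking walks positions 2-3-4-5-1, expanding outward from the peak — single-peaked.
Cluster 2 (peak G at position 3): ranking walks positions 3-2-1-4-5, expanding outward from the peak — single-peaked.
Cluster 3 (peak G at position 3): ranking walks positions 3-2-4-1-5, expanding outward from the peak — single-peaked.
Cluster 4 (peak F at position 4): ranking walks positions 4-5-3-2-1, expanding outward from the peak — single-peaked.
Cluster 5 (peak F at position 4): ranking walks positions 4-3-5-2-1, expanding outward from the peak — single-peaked.
Cluster 6 (peak C at position 2): ranking walks positions 2-3-4-1-5, expanding outward from the peak — single-peaked.
Cluster 7 (peak C at position 2): ranking walks positions 2-1-3-4-5, expanding outward from the peak — single-peaked.
Every ranking is single-peaked on this axis.

yes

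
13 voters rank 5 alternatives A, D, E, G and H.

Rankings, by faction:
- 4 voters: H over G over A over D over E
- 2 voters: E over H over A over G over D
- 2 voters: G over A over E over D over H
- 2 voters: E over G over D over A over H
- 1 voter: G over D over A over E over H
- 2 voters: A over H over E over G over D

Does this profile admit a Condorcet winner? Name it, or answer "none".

none

Check each pair by majority over 13 ballots:
A vs D: 4+2+2+2 = 10 for A, 3 for D — A by 10–3.
A vs E: A preferred on 4+2+1+2 = 9 ballots; A wins 9–4.
A vs G: A preferred on 2+2 = 4 ballots; G wins 9–4.
A vs H: A is ranked higher on 2+2+1+2 = 7 ballots, H on 6. A wins 7–6.
D vs E: D preferred on 4+1 = 5 ballots; E wins 8–5.
D vs G: 0 for D, 13 for G — G by 13–0.
D–H: H 8–5.
E vs G: E is ranked higher on 2+2+2 = 6 ballots, G on 7. G wins 7–6.
E–H: E 7–6.
G vs H: H wins 8–5.
Each alternative drops at least one matchup (A loses to G; D loses to A; E loses to A; G loses to H; H loses to A); the cycle A beats H beats G beats A rules out a Condorcet winner.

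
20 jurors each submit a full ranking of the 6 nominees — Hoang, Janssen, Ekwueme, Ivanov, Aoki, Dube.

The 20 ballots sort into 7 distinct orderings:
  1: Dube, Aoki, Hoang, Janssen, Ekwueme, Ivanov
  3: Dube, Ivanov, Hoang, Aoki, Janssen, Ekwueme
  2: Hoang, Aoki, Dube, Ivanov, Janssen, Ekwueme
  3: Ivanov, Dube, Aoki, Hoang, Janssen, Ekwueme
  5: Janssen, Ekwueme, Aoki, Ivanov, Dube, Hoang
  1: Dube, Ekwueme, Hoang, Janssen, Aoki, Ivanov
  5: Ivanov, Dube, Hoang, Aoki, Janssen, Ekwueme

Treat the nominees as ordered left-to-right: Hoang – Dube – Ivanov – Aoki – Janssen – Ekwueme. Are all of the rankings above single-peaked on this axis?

Axis positions: Hoang=1, Dube=2, Ivanov=3, Aoki=4, Janssen=5, Ekwueme=6.
Faction 1: ranking walks positions 2-4-1-5-6-3; Aoki is ranked above Ivanov even though Ivanov lies between Aoki and the peak Dube on the axis — preferences dip and rise again. Not single-peaked.
Faction 2 (peak Dube at position 2): ranking walks positions 2-3-1-4-5-6, expanding outward from the peak — single-peaked.
Faction 3: ranking walks positions 1-4-2-3-5-6; Aoki is ranked above Dube even though Dube lies between Aoki and the peak Hoang on the axis — preferences dip and rise again. Not single-peaked.
Faction 4 (peak Ivanov at position 3): ranking walks positions 3-2-4-1-5-6, expanding outward from the peak — single-peaked.
Faction 5 (peak Janssen at position 5): ranking walks positions 5-6-4-3-2-1, expanding outward from the peak — single-peaked.
Faction 6: ranking walks positions 2-6-1-5-4-3; Ekwueme is ranked above Ivanov even though Ivanov lies between Ekwueme and the peak Dube on the axis — preferences dip and rise again. Not single-peaked.
Faction 7 (peak Ivanov at position 3): ranking walks positions 3-2-1-4-5-6, expanding outward from the peak — single-peaked.
Faction 1 violates single-peakedness, so the profile is not single-peaked on this axis.

no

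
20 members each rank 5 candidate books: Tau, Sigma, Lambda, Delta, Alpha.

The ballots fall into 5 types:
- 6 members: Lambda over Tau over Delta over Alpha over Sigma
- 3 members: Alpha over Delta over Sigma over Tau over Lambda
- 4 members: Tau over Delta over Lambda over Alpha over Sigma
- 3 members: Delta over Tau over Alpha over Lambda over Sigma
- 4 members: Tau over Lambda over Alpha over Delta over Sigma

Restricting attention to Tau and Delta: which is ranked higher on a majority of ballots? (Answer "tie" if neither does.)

Ballots ranking Tau above Delta: 6 + 4 + 4 = 14.
Ballots ranking Delta above Tau: 20 − 14 = 6.
Tau wins the head-to-head 14–6.

Tau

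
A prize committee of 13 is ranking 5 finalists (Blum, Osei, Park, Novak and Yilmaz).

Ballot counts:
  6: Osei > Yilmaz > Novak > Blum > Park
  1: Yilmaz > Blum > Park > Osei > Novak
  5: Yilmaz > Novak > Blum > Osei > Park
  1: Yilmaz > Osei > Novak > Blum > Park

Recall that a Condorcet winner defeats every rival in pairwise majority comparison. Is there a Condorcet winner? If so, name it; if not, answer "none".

Pairwise majorities:
Blum vs Osei: Blum is ranked higher on 1+5 = 6 ballots, Osei on 7. Osei wins 7–6.
Blum–Park: Blum 13–0.
Blum vs Novak: 1 to 12, Novak.
Blum vs Yilmaz: Yilmaz wins 13–0.
Osei vs Park: Osei preferred on 6+5+1 = 12 ballots; Osei wins 12–1.
Osei–Novak: Osei 8–5.
Osei–Yilmaz: Yilmaz 7–6.
Park vs Novak: Park is ranked higher on 1 ballot, Novak on 12. Novak wins 12–1.
Park vs Yilmaz: 0 for Park, 13 for Yilmaz — Yilmaz by 13–0.
Novak vs Yilmaz: 0 to 13, Yilmaz.
Yilmaz wins every pairwise contest, so Yilmaz is the Condorcet winner.

Yilmaz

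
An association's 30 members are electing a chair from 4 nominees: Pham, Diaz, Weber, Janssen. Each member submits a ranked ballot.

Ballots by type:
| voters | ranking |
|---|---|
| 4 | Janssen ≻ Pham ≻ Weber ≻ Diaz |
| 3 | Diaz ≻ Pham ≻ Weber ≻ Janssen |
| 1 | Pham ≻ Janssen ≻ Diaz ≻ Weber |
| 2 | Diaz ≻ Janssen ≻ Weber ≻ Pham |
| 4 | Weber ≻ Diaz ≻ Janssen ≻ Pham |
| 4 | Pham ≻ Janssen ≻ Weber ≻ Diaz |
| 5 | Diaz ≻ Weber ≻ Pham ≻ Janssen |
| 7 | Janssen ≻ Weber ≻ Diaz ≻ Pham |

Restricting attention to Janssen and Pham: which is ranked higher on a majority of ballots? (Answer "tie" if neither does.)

Ballots ranking Janssen above Pham: 4 + 2 + 4 + 7 = 17.
Ballots ranking Pham above Janssen: 30 − 17 = 13.
Janssen wins the head-to-head 17–13.

Janssen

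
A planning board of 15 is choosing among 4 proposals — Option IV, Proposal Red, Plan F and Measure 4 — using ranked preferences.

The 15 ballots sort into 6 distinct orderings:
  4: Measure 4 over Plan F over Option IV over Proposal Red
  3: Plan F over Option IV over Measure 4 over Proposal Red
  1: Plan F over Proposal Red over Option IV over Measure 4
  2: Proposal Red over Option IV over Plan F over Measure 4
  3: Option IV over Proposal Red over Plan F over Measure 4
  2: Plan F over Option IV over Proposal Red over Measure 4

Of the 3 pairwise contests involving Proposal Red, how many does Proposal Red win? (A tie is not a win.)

1

Proposal Red against each rival (15 council members):
Proposal Red–Option IV: Option IV 12–3.
Proposal Red–Plan F: Plan F 10–5.
Proposal Red vs Measure 4: 8 to 7, Proposal Red.
Proposal Red beats Measure 4; loses to Option IV, Plan F — 1 pairwise win.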